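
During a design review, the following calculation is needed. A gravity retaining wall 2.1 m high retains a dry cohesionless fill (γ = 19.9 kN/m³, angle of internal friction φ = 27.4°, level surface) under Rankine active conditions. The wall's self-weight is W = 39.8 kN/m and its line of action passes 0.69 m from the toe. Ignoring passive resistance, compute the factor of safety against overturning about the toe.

K_a = tan²(45° − 27.4°/2) = 0.3697.
P_a = ½K_aγH² = 0.5×0.3697×19.9×2.1² = 16.22 kN/m, acting at H/3 = 0.7000 m above the base.
Overturning moment M_o = P_a × H/3 = 16.22 × 0.7000 = 11.35.
Resisting moment M_r = W × 0.69 = 39.8 × 0.69 = 27.46.
FS_overturning = M_r/M_o = 27.46/11.35 = 2.419.

2.42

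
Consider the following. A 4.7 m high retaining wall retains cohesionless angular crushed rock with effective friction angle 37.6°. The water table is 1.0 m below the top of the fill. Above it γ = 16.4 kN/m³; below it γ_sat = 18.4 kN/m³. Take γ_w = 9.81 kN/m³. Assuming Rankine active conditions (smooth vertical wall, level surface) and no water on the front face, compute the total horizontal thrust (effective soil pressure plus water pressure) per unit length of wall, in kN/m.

K_a = tan²(45° − φ/2) = 0.2421.
γ' = 18.4 − 9.81 = 8.590 kN/m³. Depth below WT = 3.7 m.
σ'_h at WT = K_a γ d_w = 3.971 kPa; at base = 3.971 + K_a γ' × 3.7 = 11.67 kPa.
P₁ (0–1.0 m) = ½×3.971×1.0 = 1.985. P₂ (1.0–4.7 m) = ½(3.971+11.67)×3.7 = 28.93.
P_w = ½ γ_w h₂² = 0.5×9.81×3.7² = 67.15. Total = 1.985+28.93+67.15 = 98.06 kN/m.

98.1 kN/m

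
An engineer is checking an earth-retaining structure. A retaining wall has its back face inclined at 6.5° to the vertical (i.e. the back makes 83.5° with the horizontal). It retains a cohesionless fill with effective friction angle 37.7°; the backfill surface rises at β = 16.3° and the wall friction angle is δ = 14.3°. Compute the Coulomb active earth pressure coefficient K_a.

0.326

K_a = sin²(α+φ) / [sin²α · sin(α−δ) · (1 + √{sin(φ+δ)sin(φ−β) / (sin(α−δ)sin(α+β))})²].
With α = 83.5°, φ = 37.7°, δ = 14.3°, β = 16.3°: K_a = 0.3263.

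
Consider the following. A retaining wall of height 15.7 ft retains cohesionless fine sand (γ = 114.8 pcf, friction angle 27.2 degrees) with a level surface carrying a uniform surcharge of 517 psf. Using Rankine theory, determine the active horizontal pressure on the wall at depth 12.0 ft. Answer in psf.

706 psf

K_a = (1 − sin φ)/(1 + sin φ) = 0.3726.
σ_v = γz + q = 114.8 × 12.0 + 517 = 1895 psf.
σ_h = K_a σ_v = 0.3726 × 1895 = 705.9 psf.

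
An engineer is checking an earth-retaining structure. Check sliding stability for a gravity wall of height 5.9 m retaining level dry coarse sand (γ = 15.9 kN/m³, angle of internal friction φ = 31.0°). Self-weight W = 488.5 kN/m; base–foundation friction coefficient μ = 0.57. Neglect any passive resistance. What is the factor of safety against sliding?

K_a = tan²(45° − 31.0°/2) = 0.3201.
P_a = ½K_aγH² = 0.5×0.3201×15.9×5.9² = 88.58 kN/m, acting at H/3 = 1.967 m above the base.
FS_sliding = μW / P_a = 0.57×488.5 / 88.58 = 3.143.

3.14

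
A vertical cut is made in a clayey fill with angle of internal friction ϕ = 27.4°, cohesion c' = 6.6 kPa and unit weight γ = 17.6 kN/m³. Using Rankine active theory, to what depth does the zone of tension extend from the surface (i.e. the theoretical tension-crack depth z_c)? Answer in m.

1.23 m

K_a = tan²(45° − 27.4°/2) = 0.3697; √K_a = 0.6080.
The active pressure is zero where K_a γ z = 2c√K_a, so z_c = 2c/(γ√K_a) = 2×6.6/(17.6×0.6080) = 1.234 m.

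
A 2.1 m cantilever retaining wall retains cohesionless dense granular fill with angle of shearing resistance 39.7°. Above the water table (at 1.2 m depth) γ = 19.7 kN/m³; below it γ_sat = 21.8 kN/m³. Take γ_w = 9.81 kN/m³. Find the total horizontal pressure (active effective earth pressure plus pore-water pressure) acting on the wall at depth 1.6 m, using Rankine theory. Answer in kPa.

10.2 kPa

K_a = (1 − sin φ)/(1 + sin φ) = 0.2204.
γ' = 21.8 − 9.81 = 11.99 kN/m³.
Effective vertical stress at 1.6 m: σ'_v = 19.7×1.2 + 11.99×0.400 = 28.44 kPa.
σ'_h = K_a σ'_v = 0.2204 × 28.44 = 6.268 kPa; u = γ_w × 0.400 = 3.924 kPa.
Total σ_h = 6.268 + 3.924 = 10.19 kPa.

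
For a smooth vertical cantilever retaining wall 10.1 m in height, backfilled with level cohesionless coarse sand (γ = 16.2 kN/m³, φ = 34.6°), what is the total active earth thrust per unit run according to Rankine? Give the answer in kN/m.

K_a = tan²(45° − φ/2) = 0.2756.
P_a = ½ K_a γ H² = 0.5 × 0.2756 × 16.2 × 10.1² = 227.8 kN/m.

228 kN/m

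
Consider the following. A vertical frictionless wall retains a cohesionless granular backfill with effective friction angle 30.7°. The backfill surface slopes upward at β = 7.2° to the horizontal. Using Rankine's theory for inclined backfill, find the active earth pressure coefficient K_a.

0.332

K_a = cos β · (cos β − √(cos²β − cos²φ)) / (cos β + √(cos²β − cos²φ)).
cos β = 0.9921, cos φ = 0.8599, √(cos²β − cos²φ) = 0.4949.
K_a = 0.9921 × (0.9921 − 0.4949)/(0.9921 + 0.4949) = 0.3317.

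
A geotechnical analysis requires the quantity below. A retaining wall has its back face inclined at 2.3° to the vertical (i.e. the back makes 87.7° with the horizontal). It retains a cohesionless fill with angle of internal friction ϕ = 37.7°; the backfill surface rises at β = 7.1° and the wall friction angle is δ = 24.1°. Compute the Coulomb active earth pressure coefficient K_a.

0.254

K_a = sin²(α+φ) / [sin²α · sin(α−δ) · (1 + √{sin(φ+δ)sin(φ−β) / (sin(α−δ)sin(α+β))})²].
With α = 87.7°, φ = 37.7°, δ = 24.1°, β = 7.1°: K_a = 0.2544.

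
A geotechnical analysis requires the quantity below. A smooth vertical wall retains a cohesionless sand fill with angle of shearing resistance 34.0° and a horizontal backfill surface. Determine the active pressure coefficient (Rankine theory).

K_a = (1 − sin φ)/(1 + sin φ) = (1 − sin 34.0°)/(1 + sin 34.0°) = 0.2827.

0.283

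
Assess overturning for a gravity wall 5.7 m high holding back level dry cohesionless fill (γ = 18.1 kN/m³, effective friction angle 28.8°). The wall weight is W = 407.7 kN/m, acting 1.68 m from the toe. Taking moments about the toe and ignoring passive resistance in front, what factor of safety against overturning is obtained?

3.51

K_a = tan²(45° − 28.8°/2) = 0.3498.
P_a = ½K_aγH² = 0.5×0.3498×18.1×5.7² = 102.8 kN/m, acting at H/3 = 1.900 m above the base.
Overturning moment M_o = P_a × H/3 = 102.8 × 1.900 = 195.4.
Resisting moment M_r = W × 1.68 = 407.7 × 1.68 = 684.9.
FS_overturning = M_r/M_o = 684.9/195.4 = 3.505.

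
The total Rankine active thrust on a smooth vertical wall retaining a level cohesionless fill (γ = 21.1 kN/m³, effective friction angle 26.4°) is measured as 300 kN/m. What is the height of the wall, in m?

K_a = 0.3844. P_a = ½ K_a γ H² ⇒ H = √(2P_a/(K_a γ)).
H = √(2×300/(0.3844×21.1)) = 8.601 m.

8.60 m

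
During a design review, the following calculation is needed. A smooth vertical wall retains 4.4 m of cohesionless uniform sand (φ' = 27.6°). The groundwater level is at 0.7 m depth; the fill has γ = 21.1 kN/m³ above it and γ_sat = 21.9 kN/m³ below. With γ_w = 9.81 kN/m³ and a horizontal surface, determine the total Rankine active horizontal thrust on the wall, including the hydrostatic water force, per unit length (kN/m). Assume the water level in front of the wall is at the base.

119 kN/m

K_a = tan²(45° − φ/2) = 0.3668.
γ' = 21.9 − 9.81 = 12.09 kN/m³. Depth below WT = 3.7 m.
σ'_h at WT = K_a γ d_w = 5.417 kPa; at base = 5.417 + K_a γ' × 3.7 = 21.82 kPa.
P₁ (0–0.7 m) = ½×5.417×0.7 = 1.896. P₂ (0.7–4.4 m) = ½(5.417+21.82)×3.7 = 50.40.
P_w = ½ γ_w h₂² = 0.5×9.81×3.7² = 67.15. Total = 1.896+50.40+67.15 = 119.4 kN/m.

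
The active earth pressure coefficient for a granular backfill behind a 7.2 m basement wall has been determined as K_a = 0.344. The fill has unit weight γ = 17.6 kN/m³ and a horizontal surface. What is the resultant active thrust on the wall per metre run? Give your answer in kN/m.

157 kN/m

P = ½ K_a γ H² = 0.5 × 0.344 × 17.6 × 7.2² = 156.9 kN/m.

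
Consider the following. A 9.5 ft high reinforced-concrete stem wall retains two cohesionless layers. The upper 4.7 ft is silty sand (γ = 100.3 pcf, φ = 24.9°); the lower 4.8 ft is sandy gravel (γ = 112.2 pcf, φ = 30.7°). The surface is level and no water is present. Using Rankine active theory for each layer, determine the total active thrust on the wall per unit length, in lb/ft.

1600 lb/ft

K_a1 = tan²(45°−24.9°/2) = 0.4074; K_a2 = tan²(45°−30.7°/2) = 0.3240.
Layer 1: σ at base = K_a1 γ₁ h₁ = 192.1 psf; P₁ = ½×192.1×4.7 = 451.3.
Layer 2: σ_v at top = γ₁h₁ = 471.4; σ_h top = K_a2×471.4 = 152.7; σ_h base = K_a2×(471.4+112.2×4.8) = 327.3.
P₂ = ½(152.7+327.3)×4.8 = 1152. Total P_a = 451.3+1152 = 1603 lb/ft.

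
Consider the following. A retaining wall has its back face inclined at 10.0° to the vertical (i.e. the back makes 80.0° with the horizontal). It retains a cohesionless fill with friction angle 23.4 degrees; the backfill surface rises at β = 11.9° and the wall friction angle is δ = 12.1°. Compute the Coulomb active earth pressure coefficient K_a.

0.575

K_a = sin²(α+φ) / [sin²α · sin(α−δ) · (1 + √{sin(φ+δ)sin(φ−β) / (sin(α−δ)sin(α+β))})²].
With α = 80.0°, φ = 23.4°, δ = 12.1°, β = 11.9°: K_a = 0.5748.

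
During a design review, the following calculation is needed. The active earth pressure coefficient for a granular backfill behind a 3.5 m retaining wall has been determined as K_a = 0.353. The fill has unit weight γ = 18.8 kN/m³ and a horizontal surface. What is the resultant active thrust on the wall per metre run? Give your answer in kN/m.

40.6 kN/m

P = ½ K_a γ H² = 0.5 × 0.353 × 18.8 × 3.5² = 40.65 kN/m.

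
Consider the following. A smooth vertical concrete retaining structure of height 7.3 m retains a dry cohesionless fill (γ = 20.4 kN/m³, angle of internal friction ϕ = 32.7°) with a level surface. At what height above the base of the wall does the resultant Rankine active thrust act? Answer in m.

K_a = 0.2985.
The pressure distribution is triangular, so the resultant acts at H/3 above the base = 7.3/3 = 2.433 m.

2.43 m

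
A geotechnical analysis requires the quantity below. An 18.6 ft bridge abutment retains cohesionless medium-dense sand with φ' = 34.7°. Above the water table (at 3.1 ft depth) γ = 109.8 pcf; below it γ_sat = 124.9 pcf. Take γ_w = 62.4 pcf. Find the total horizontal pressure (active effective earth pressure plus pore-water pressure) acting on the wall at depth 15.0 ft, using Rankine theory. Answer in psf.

K_a = (1 − sin φ)/(1 + sin φ) = 0.2745.
γ' = 124.9 − 62.4 = 62.50 pcf.
Effective vertical stress at 15.0 ft: σ'_v = 109.8×3.1 + 62.50×11.9 = 1084 psf.
σ'_h = K_a σ'_v = 0.2745 × 1084 = 297.6 psf; u = γ_w × 11.9 = 742.6 psf.
Total σ_h = 297.6 + 742.6 = 1040 psf.

1040 psf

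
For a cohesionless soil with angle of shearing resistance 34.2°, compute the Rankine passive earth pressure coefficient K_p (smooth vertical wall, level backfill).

K_p = (1 + sin φ)/(1 − sin φ) = tan²(45° + 34.2°/2) = 3.567.

3.57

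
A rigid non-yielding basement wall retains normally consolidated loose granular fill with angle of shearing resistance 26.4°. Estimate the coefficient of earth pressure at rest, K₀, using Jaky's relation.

0.555

K₀ = 1 − sin φ' = 1 − sin 26.4° = 0.5554.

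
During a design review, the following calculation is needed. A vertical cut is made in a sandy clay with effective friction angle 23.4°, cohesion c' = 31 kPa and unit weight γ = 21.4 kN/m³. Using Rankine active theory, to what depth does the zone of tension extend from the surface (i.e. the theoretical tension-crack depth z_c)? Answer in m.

4.41 m

K_a = tan²(45° − 23.4°/2) = 0.4315; √K_a = 0.6569.
The active pressure is zero where K_a γ z = 2c√K_a, so z_c = 2c/(γ√K_a) = 2×31/(21.4×0.6569) = 4.411 m.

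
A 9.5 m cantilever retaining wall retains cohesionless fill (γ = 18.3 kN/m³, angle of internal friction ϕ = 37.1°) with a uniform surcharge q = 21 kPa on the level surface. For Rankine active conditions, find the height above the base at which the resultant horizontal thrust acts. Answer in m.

3.47 m

K_a = 0.2475.
Triangular part P₁ = ½K_aγH² = 204.4 at H/3 = 3.167 m; rectangular part P₂ = K_a q H = 49.38 at H/2 = 4.750 m.
ȳ = (P₁·3.167 + P₂·4.750)/(P₁+P₂) = 3.475 m.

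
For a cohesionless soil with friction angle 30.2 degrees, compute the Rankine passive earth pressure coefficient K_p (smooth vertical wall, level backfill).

K_p = (1 + sin φ)/(1 − sin φ) = tan²(45° + 30.2°/2) = 3.024.

3.02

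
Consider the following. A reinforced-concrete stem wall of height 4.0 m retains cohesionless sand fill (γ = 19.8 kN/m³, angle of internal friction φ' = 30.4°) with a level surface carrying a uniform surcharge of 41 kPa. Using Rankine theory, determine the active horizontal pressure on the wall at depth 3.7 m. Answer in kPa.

37.5 kPa

K_a = (1 − sin φ)/(1 + sin φ) = 0.3280.
σ_v = γz + q = 19.8 × 3.7 + 41 = 114.3 kPa.
σ_h = K_a σ_v = 0.3280 × 114.3 = 37.48 kPa.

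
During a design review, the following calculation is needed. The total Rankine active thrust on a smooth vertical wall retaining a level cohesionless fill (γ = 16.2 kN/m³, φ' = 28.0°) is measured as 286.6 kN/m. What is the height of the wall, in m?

K_a = 0.3610. P_a = ½ K_a γ H² ⇒ H = √(2P_a/(K_a γ)).
H = √(2×286.6/(0.3610×16.2)) = 9.900 m.

9.90 m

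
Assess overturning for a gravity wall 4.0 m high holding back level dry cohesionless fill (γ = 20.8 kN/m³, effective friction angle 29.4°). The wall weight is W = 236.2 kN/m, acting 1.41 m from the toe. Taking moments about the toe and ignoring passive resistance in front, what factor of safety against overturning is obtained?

4.40

K_a = tan²(45° − 29.4°/2) = 0.3415.
P_a = ½K_aγH² = 0.5×0.3415×20.8×4.0² = 56.82 kN/m, acting at H/3 = 1.333 m above the base.
Overturning moment M_o = P_a × H/3 = 56.82 × 1.333 = 75.76.
Resisting moment M_r = W × 1.41 = 236.2 × 1.41 = 333.0.
FS_overturning = M_r/M_o = 333.0/75.76 = 4.396.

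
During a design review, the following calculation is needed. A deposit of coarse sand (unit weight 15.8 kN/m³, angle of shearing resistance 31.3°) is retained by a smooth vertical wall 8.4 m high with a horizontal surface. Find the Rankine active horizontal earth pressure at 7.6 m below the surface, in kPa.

K_a = (1 − sin φ)/(1 + sin φ) = 0.3162.
σ_h = K_a γ z = 0.3162 × 15.8 × 7.6 = 37.97 kPa.

38.0 kPa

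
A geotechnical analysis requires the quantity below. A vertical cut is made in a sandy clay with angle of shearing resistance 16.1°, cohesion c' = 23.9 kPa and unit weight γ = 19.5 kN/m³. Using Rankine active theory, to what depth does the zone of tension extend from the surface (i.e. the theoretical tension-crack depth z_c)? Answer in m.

K_a = tan²(45° − 16.1°/2) = 0.5658; √K_a = 0.7522.
The active pressure is zero where K_a γ z = 2c√K_a, so z_c = 2c/(γ√K_a) = 2×23.9/(19.5×0.7522) = 3.259 m.

3.26 m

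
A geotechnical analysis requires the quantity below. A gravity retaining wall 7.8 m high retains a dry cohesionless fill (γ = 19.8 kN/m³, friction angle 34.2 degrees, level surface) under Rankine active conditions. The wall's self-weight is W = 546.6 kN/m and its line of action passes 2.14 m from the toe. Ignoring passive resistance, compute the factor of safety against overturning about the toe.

2.66

K_a = tan²(45° − 34.2°/2) = 0.2803.
P_a = ½K_aγH² = 0.5×0.2803×19.8×7.8² = 168.9 kN/m, acting at H/3 = 2.600 m above the base.
Overturning moment M_o = P_a × H/3 = 168.9 × 2.600 = 439.0.
Resisting moment M_r = W × 2.14 = 546.6 × 2.14 = 1170.
FS_overturning = M_r/M_o = 1170/439.0 = 2.664.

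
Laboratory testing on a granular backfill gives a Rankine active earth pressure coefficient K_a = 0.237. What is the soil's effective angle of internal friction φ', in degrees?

38.1°

K_a = tan²(45° − φ/2) ⇒ 45° − φ/2 = arctan(√0.237) = 25.96°.
φ = 2(45° − 25.96°) = 38.08°.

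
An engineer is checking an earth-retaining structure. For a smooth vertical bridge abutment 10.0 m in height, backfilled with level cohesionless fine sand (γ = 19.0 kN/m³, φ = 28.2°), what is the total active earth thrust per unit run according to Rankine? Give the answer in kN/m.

340 kN/m

K_a = tan²(45° − φ/2) = 0.3582.
P_a = ½ K_a γ H² = 0.5 × 0.3582 × 19.0 × 10.0² = 340.3 kN/m.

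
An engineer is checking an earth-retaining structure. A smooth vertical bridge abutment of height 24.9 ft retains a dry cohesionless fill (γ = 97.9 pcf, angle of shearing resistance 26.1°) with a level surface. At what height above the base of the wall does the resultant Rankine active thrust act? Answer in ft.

8.30 ft

K_a = 0.3889.
The pressure distribution is triangular, so the resultant acts at H/3 above the base = 24.9/3 = 8.300 ft.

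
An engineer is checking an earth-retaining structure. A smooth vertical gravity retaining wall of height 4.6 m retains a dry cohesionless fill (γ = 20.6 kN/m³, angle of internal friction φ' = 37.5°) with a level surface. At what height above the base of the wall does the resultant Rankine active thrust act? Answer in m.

K_a = 0.2432.
The pressure distribution is triangular, so the resultant acts at H/3 above the base = 4.6/3 = 1.533 m.

1.53 m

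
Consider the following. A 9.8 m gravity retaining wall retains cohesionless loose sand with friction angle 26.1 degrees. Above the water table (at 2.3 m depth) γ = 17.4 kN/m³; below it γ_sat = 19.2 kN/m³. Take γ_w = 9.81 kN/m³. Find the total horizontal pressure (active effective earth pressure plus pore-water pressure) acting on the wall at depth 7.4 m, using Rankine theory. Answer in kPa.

84.2 kPa

K_a = (1 − sin φ)/(1 + sin φ) = 0.3889.
γ' = 19.2 − 9.81 = 9.390 kN/m³.
Effective vertical stress at 7.4 m: σ'_v = 17.4×2.3 + 9.390×5.10 = 87.91 kPa.
σ'_h = K_a σ'_v = 0.3889 × 87.91 = 34.19 kPa; u = γ_w × 5.10 = 50.03 kPa.
Total σ_h = 34.19 + 50.03 = 84.22 kPa.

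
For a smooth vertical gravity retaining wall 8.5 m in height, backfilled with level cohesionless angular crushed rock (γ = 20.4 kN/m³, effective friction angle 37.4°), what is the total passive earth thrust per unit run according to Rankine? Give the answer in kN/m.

K_p = tan²(45° + φ/2) = 4.094.
P_p = ½ K_p γ H² = 0.5 × 4.094 × 20.4 × 8.5² = 3017 kN/m.

3020 kN/m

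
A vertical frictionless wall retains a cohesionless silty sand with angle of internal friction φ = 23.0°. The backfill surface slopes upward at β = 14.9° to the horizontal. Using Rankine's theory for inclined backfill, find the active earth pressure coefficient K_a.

K_a = cos β · (cos β − √(cos²β − cos²φ)) / (cos β + √(cos²β − cos²φ)).
cos β = 0.9664, cos φ = 0.9205, √(cos²β − cos²φ) = 0.2942.
K_a = 0.9664 × (0.9664 − 0.2942)/(0.9664 + 0.2942) = 0.5153.

0.515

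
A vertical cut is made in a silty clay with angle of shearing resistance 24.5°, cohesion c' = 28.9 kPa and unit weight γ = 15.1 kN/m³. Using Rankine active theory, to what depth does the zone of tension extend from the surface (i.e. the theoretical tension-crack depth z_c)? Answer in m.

5.95 m

K_a = tan²(45° − 24.5°/2) = 0.4137; √K_a = 0.6432.
The active pressure is zero where K_a γ z = 2c√K_a, so z_c = 2c/(γ√K_a) = 2×28.9/(15.1×0.6432) = 5.951 m.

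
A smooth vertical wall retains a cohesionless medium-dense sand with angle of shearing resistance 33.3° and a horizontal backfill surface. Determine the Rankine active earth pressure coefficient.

0.291

K_a = (1 − sin φ)/(1 + sin φ) = (1 − sin 33.3°)/(1 + sin 33.3°) = 0.2911.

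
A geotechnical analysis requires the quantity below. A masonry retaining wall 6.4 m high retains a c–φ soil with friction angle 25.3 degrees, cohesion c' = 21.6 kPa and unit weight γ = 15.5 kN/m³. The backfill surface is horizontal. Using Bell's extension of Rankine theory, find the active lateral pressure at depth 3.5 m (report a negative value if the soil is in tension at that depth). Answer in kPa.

K_a = (1 − sin φ)/(1 + sin φ) = 0.4012.
σ_a = K_a γ z − 2c√K_a = 0.4012×15.5×3.5 − 2×21.6×0.6334 = -5.598 kPa.

-5.60 kPa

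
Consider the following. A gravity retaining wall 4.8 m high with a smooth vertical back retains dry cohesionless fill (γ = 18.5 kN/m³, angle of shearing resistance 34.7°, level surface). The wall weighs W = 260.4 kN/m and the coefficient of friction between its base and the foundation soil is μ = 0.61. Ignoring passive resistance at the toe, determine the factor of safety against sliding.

K_a = tan²(45° − 34.7°/2) = 0.2745.
P_a = ½K_aγH² = 0.5×0.2745×18.5×4.8² = 58.50 kN/m, acting at H/3 = 1.600 m above the base.
FS_sliding = μW / P_a = 0.61×260.4 / 58.50 = 2.716.

2.72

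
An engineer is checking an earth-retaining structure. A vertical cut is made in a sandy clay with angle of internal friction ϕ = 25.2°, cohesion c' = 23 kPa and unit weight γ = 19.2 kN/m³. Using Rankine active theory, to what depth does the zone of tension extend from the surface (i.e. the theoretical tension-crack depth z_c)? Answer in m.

3.78 m

K_a = tan²(45° − 25.2°/2) = 0.4027; √K_a = 0.6346.
The active pressure is zero where K_a γ z = 2c√K_a, so z_c = 2c/(γ√K_a) = 2×23/(19.2×0.6346) = 3.775 m.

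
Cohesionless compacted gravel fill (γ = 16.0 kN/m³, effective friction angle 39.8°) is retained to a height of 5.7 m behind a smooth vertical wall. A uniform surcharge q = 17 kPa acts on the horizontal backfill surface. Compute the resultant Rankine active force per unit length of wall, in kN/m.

K_a = tan²(45° − φ/2) = 0.2194.
Soil triangle: ½ K_a γ H² = 0.5×0.2194×16.0×5.7² = 57.03 kN/m.
Surcharge rectangle: K_a q H = 0.2194×17×5.7 = 21.26 kN/m.
Total = 57.03 + 21.26 = 78.30 kN/m.

78.3 kN/m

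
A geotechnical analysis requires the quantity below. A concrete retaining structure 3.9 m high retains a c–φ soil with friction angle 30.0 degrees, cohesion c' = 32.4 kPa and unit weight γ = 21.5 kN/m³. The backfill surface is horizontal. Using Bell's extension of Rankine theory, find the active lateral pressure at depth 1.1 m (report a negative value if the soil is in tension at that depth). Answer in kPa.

-29.5 kPa

K_a = (1 − sin φ)/(1 + sin φ) = 0.3333.
σ_a = K_a γ z − 2c√K_a = 0.3333×21.5×1.1 − 2×32.4×0.5774 = -29.53 kPa.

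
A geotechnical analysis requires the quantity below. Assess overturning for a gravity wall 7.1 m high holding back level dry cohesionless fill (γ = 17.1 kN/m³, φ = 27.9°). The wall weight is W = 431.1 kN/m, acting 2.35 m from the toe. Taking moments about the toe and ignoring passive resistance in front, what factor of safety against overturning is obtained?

2.74

K_a = tan²(45° − 27.9°/2) = 0.3625.
P_a = ½K_aγH² = 0.5×0.3625×17.1×7.1² = 156.2 kN/m, acting at H/3 = 2.367 m above the base.
Overturning moment M_o = P_a × H/3 = 156.2 × 2.367 = 369.7.
Resisting moment M_r = W × 2.35 = 431.1 × 2.35 = 1013.
FS_overturning = M_r/M_o = 1013/369.7 = 2.740.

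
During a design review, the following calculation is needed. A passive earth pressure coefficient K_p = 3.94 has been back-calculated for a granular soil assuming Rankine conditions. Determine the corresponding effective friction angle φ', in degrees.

36.5°

K_p = (1+sin φ)/(1−sin φ) ⇒ sin φ = (K_p − 1)/(K_p + 1) = 0.5951.
φ = arcsin(0.5951) = 36.52°.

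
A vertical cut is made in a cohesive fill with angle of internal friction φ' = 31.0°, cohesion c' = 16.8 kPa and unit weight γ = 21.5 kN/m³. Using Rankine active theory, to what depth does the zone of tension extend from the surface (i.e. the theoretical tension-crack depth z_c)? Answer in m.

2.76 m

K_a = tan²(45° − 31.0°/2) = 0.3201; √K_a = 0.5658.
The active pressure is zero where K_a γ z = 2c√K_a, so z_c = 2c/(γ√K_a) = 2×16.8/(21.5×0.5658) = 2.762 m.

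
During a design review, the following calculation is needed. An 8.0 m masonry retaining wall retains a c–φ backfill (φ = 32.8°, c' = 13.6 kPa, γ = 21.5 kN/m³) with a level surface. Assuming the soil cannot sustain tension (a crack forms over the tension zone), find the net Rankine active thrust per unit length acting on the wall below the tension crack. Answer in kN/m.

K_a = 0.2973; √K_a = 0.5452.
Tension-crack depth z_c = 2c/(γ√K_a) = 2×13.6/(21.5×0.5452) = 2.320 m.
σ_a at base = K_a γ H − 2c√K_a = 0.2973×21.5×8.0 − 2×13.6×0.5452 = 36.30 kPa.
P_a = ½ × 36.30 × (H − z_c) = 0.5×36.30×5.680 = 103.1 kN/m.

103 kN/m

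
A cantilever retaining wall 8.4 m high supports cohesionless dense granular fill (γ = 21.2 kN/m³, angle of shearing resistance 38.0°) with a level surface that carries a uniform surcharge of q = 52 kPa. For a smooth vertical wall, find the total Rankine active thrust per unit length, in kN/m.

282 kN/m

K_a = tan²(45° − φ/2) = 0.2379.
Soil triangle: ½ K_a γ H² = 0.5×0.2379×21.2×8.4² = 177.9 kN/m.
Surcharge rectangle: K_a q H = 0.2379×52×8.4 = 103.9 kN/m.
Total = 177.9 + 103.9 = 281.8 kN/m.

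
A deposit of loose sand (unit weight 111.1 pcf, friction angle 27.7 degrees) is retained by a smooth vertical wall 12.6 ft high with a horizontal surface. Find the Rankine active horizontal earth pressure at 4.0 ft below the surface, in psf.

K_a = (1 − sin φ)/(1 + sin φ) = 0.3653.
σ_h = K_a γ z = 0.3653 × 111.1 × 4.0 = 162.4 psf.

162 psf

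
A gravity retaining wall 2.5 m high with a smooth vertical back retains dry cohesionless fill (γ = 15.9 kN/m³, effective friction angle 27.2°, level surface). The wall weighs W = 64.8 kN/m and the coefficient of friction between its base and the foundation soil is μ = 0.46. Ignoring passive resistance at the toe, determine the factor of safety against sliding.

K_a = tan²(45° − 27.2°/2) = 0.3726.
P_a = ½K_aγH² = 0.5×0.3726×15.9×2.5² = 18.51 kN/m, acting at H/3 = 0.8333 m above the base.
FS_sliding = μW / P_a = 0.46×64.8 / 18.51 = 1.610.

1.61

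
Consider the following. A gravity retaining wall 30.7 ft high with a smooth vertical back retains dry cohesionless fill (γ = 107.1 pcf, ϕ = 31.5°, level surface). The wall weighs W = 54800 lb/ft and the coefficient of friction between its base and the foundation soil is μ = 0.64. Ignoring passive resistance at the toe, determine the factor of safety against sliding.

2.22

K_a = tan²(45° − 31.5°/2) = 0.3136.
P_a = ½K_aγH² = 0.5×0.3136×107.1×30.7² = 15830 lb/ft, acting at H/3 = 10.23 ft above the base.
FS_sliding = μW / P_a = 0.64×54800 / 15830 = 2.216.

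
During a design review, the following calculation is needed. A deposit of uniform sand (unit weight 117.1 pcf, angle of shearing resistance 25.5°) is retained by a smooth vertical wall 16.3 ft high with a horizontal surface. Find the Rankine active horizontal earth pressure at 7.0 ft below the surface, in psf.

K_a = (1 − sin φ)/(1 + sin φ) = 0.3981.
σ_h = K_a γ z = 0.3981 × 117.1 × 7.0 = 326.3 psf.

326 psf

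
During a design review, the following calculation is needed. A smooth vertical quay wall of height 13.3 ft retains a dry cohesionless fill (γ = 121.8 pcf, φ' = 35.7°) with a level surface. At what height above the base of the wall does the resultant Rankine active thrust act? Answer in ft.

4.43 ft

K_a = 0.2630.
The pressure distribution is triangular, so the resultant acts at H/3 above the base = 13.3/3 = 4.433 ft.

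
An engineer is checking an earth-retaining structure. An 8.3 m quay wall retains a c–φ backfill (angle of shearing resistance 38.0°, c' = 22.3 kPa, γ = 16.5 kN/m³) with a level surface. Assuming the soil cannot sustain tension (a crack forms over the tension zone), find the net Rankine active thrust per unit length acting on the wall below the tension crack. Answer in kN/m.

14.9 kN/m

K_a = 0.2379; √K_a = 0.4877.
Tension-crack depth z_c = 2c/(γ√K_a) = 2×22.3/(16.5×0.4877) = 5.542 m.
σ_a at base = K_a γ H − 2c√K_a = 0.2379×16.5×8.3 − 2×22.3×0.4877 = 10.83 kPa.
P_a = ½ × 10.83 × (H − z_c) = 0.5×10.83×2.758 = 14.93 kN/m.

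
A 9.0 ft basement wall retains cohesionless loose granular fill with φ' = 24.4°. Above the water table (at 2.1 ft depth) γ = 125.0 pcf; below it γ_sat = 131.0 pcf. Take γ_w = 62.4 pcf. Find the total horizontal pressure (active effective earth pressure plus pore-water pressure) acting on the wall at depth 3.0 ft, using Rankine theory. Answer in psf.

191 psf

K_a = (1 − sin φ)/(1 + sin φ) = 0.4153.
γ' = 131.0 − 62.4 = 68.60 pcf.
Effective vertical stress at 3.0 ft: σ'_v = 125.0×2.1 + 68.60×0.900 = 324.2 psf.
σ'_h = K_a σ'_v = 0.4153 × 324.2 = 134.7 psf; u = γ_w × 0.900 = 56.16 psf.
Total σ_h = 134.7 + 56.16 = 190.8 psf.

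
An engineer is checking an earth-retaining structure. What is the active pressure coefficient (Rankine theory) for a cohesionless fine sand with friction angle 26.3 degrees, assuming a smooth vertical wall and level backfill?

0.386

K_a = tan²(45° − φ/2) = tan²(31.85°) = 0.3859.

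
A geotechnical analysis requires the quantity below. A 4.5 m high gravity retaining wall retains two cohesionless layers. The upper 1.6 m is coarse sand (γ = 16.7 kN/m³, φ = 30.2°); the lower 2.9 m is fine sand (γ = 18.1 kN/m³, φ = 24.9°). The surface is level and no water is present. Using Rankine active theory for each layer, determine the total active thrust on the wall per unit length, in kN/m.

69.6 kN/m

K_a1 = tan²(45°−30.2°/2) = 0.3307; K_a2 = tan²(45°−24.9°/2) = 0.4074.
Layer 1: σ at base = K_a1 γ₁ h₁ = 8.835 kPa; P₁ = ½×8.835×1.6 = 7.068.
Layer 2: σ_v at top = γ₁h₁ = 26.72; σ_h top = K_a2×26.72 = 10.89; σ_h base = K_a2×(26.72+18.1×2.9) = 32.27.
P₂ = ½(10.89+32.27)×2.9 = 62.58. Total P_a = 7.068+62.58 = 69.65 kN/m.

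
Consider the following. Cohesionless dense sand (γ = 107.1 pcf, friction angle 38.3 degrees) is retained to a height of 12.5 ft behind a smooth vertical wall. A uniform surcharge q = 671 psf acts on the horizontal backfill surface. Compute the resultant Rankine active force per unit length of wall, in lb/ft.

K_a = tan²(45° − φ/2) = 0.2347.
Soil triangle: ½ K_a γ H² = 0.5×0.2347×107.1×12.5² = 1964 lb/ft.
Surcharge rectangle: K_a q H = 0.2347×671×12.5 = 1969 lb/ft.
Total = 1964 + 1969 = 3933 lb/ft.

3930 lb/ft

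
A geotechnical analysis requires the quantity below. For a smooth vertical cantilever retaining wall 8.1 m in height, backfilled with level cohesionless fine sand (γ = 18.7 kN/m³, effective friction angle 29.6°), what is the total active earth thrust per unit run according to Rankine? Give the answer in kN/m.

K_a = tan²(45° − φ/2) = 0.3387.
P_a = ½ K_a γ H² = 0.5 × 0.3387 × 18.7 × 8.1² = 207.8 kN/m.

208 kN/m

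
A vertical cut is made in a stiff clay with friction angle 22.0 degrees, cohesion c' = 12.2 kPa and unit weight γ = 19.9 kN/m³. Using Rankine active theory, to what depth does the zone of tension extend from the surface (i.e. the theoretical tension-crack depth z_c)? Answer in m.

K_a = tan²(45° − 22.0°/2) = 0.4550; √K_a = 0.6745.
The active pressure is zero where K_a γ z = 2c√K_a, so z_c = 2c/(γ√K_a) = 2×12.2/(19.9×0.6745) = 1.818 m.

1.82 m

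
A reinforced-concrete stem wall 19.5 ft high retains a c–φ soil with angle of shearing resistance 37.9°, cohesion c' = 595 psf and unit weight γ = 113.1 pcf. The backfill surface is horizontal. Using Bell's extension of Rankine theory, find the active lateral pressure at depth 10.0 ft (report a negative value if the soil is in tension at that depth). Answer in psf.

K_a = (1 − sin φ)/(1 + sin φ) = 0.2389.
σ_a = K_a γ z − 2c√K_a = 0.2389×113.1×10.0 − 2×595×0.4888 = -311.4 psf.

-311 psf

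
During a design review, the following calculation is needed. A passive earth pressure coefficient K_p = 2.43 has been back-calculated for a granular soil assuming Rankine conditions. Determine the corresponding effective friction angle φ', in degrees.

24.6°

K_p = (1+sin φ)/(1−sin φ) ⇒ sin φ = (K_p − 1)/(K_p + 1) = 0.4169.
φ = arcsin(0.4169) = 24.64°.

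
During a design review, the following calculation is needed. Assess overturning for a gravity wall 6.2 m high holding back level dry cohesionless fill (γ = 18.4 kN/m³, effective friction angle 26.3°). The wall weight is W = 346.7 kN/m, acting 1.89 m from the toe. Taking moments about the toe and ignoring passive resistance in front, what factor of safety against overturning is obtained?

K_a = tan²(45° − 26.3°/2) = 0.3859.
P_a = ½K_aγH² = 0.5×0.3859×18.4×6.2² = 136.5 kN/m, acting at H/3 = 2.067 m above the base.
Overturning moment M_o = P_a × H/3 = 136.5 × 2.067 = 282.1.
Resisting moment M_r = W × 1.89 = 346.7 × 1.89 = 655.3.
FS_overturning = M_r/M_o = 655.3/282.1 = 2.323.

2.32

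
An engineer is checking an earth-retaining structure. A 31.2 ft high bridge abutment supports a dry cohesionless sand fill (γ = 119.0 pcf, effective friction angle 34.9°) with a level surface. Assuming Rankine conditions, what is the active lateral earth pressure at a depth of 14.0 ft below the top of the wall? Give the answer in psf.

K_a = (1 − sin φ)/(1 + sin φ) = 0.2721.
σ_h = K_a γ z = 0.2721 × 119.0 × 14.0 = 453.4 psf.

453 psf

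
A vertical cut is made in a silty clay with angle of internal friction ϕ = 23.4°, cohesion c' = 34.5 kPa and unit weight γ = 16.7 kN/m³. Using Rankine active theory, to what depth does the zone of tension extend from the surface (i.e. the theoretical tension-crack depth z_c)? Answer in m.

6.29 m

K_a = tan²(45° − 23.4°/2) = 0.4315; √K_a = 0.6569.
The active pressure is zero where K_a γ z = 2c√K_a, so z_c = 2c/(γ√K_a) = 2×34.5/(16.7×0.6569) = 6.290 m.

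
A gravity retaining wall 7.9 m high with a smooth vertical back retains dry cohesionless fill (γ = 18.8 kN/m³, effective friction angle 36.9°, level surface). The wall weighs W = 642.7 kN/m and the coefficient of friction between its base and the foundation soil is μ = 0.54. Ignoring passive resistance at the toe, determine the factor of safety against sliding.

2.37

K_a = tan²(45° − 36.9°/2) = 0.2497.
P_a = ½K_aγH² = 0.5×0.2497×18.8×7.9² = 146.5 kN/m, acting at H/3 = 2.633 m above the base.
FS_sliding = μW / P_a = 0.54×642.7 / 146.5 = 2.369.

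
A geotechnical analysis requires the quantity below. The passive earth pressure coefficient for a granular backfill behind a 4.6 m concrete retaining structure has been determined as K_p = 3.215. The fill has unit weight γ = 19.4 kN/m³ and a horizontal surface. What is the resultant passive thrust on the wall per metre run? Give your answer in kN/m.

P = ½ K_p γ H² = 0.5 × 3.215 × 19.4 × 4.6² = 659.9 kN/m.

660 kN/m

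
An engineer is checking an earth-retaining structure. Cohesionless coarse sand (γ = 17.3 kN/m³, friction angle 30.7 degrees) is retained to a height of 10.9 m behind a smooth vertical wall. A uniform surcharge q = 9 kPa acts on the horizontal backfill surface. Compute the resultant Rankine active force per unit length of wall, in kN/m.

K_a = tan²(45° − φ/2) = 0.3240.
Soil triangle: ½ K_a γ H² = 0.5×0.3240×17.3×10.9² = 333.0 kN/m.
Surcharge rectangle: K_a q H = 0.3240×9×10.9 = 31.79 kN/m.
Total = 333.0 + 31.79 = 364.8 kN/m.

365 kN/m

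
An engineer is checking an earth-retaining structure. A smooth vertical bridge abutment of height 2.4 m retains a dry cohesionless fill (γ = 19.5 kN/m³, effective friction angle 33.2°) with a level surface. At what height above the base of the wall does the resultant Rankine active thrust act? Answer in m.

K_a = 0.2924.
The pressure distribution is triangular, so the resultant acts at H/3 above the base = 2.4/3 = 0.8000 m.

0.800 m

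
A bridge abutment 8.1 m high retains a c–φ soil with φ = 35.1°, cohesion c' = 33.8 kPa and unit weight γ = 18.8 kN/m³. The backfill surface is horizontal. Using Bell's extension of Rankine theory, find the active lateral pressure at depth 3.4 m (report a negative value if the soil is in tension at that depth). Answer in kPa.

-17.9 kPa

K_a = (1 − sin φ)/(1 + sin φ) = 0.2698.
σ_a = K_a γ z − 2c√K_a = 0.2698×18.8×3.4 − 2×33.8×0.5195 = -17.87 kPa.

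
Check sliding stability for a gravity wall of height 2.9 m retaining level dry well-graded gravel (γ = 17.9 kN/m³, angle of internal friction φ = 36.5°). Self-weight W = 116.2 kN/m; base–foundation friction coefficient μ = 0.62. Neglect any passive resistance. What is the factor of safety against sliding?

K_a = tan²(45° − 36.5°/2) = 0.2541.
P_a = ½K_aγH² = 0.5×0.2541×17.9×2.9² = 19.12 kN/m, acting at H/3 = 0.9667 m above the base.
FS_sliding = μW / P_a = 0.62×116.2 / 19.12 = 3.767.

3.77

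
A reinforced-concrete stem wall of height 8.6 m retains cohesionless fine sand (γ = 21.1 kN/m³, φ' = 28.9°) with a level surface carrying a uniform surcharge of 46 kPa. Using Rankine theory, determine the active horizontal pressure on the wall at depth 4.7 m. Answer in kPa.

K_a = (1 − sin φ)/(1 + sin φ) = 0.3484.
σ_v = γz + q = 21.1 × 4.7 + 46 = 145.2 kPa.
σ_h = K_a σ_v = 0.3484 × 145.2 = 50.57 kPa.

50.6 kPa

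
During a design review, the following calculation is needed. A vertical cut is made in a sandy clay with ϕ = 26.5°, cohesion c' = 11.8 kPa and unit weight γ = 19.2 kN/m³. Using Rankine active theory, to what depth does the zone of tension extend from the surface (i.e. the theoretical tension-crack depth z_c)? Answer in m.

1.99 m

K_a = tan²(45° − 26.5°/2) = 0.3829; √K_a = 0.6188.
The active pressure is zero where K_a γ z = 2c√K_a, so z_c = 2c/(γ√K_a) = 2×11.8/(19.2×0.6188) = 1.986 m.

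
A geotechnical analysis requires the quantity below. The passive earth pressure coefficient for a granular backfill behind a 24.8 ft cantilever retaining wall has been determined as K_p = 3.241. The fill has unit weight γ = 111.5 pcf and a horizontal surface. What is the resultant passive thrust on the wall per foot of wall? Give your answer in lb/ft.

111000 lb/ft

P = ½ K_p γ H² = 0.5 × 3.241 × 111.5 × 24.8² = 111100 lb/ft.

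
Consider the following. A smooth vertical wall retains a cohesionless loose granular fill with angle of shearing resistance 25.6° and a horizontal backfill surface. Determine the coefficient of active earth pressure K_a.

0.397

K_a = (1 − sin φ)/(1 + sin φ) = (1 − sin 25.6°)/(1 + sin 25.6°) = 0.3966.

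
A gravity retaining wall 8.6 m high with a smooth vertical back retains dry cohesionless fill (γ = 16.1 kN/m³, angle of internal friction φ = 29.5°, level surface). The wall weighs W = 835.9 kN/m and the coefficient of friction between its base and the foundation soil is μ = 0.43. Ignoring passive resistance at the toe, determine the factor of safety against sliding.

1.78

K_a = tan²(45° − 29.5°/2) = 0.3401.
P_a = ½K_aγH² = 0.5×0.3401×16.1×8.6² = 202.5 kN/m, acting at H/3 = 2.867 m above the base.
FS_sliding = μW / P_a = 0.43×835.9 / 202.5 = 1.775.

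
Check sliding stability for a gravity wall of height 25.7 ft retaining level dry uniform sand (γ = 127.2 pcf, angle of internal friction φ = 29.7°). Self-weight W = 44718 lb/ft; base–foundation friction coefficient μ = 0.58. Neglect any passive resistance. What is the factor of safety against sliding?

1.83

K_a = tan²(45° − 29.7°/2) = 0.3374.
P_a = ½K_aγH² = 0.5×0.3374×127.2×25.7² = 14170 lb/ft, acting at H/3 = 8.567 ft above the base.
FS_sliding = μW / P_a = 0.58×44718 / 14170 = 1.830.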